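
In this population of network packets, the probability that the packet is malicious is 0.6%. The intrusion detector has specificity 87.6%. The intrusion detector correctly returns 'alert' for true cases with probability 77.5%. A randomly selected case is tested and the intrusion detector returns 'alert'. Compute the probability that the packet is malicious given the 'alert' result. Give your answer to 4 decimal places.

P(H | E) ≈ 0.0364

Write H for 'the packet is malicious'. Prior odds H:¬H = 0.006/0.994 = 0.0060362. For the 'alert' outcome, the likelihood ratio is 0.775/0.124 = 6.2500.
Posterior odds = 0.0060362 × 6.2500 = 0.037726, so P(H|E) = 0.037726/(1+0.037726) = 0.0364.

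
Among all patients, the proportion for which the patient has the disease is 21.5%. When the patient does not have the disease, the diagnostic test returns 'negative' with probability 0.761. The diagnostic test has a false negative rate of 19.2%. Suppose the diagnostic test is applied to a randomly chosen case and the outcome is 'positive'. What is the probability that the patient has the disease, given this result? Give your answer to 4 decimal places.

Write H for 'the patient has the disease'. Prior odds H:¬H = 0.215/0.785 = 0.27389. For the 'positive' outcome, the likelihood ratio is 0.808/0.239 = 3.3808.
Posterior odds = 0.27389 × 3.3808 = 0.92594, so P(H|E) = 0.92594/(1+0.92594) = 0.4808.

P(H | E) ≈ 0.4808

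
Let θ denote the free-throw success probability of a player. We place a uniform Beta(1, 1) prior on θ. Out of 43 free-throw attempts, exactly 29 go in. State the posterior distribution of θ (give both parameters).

Posterior: Beta(30, 15)

Observing 29 successes and 14 failures updates Beta(1, 1) by adding the success and failure counts to the two shape parameters: α = 1+29 = 30, β = 1+14 = 15.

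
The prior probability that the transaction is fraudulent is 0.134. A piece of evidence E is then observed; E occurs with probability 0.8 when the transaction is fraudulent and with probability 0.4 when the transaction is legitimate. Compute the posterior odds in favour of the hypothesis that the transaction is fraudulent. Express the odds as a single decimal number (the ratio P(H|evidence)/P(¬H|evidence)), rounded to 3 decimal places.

Posterior odds ≈ 0.309

Prior odds = 0.134/(1−0.134) = 0.15473.
Likelihood ratio for E = 0.8/0.4 = 2.0000.
Posterior odds = prior odds × LR = 0.30947.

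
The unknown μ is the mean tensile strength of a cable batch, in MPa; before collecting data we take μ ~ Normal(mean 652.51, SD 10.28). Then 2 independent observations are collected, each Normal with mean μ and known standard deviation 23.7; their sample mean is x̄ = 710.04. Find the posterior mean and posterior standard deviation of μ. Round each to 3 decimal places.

With known σ, the Normal prior is conjugate. Weight on the data is w = (n/σ²)/(n/σ² + 1/τ₀²) = 0.00356068/(0.00356068+0.00946267) = 0.27341.
Posterior mean = w·x̄ + (1−w)·μ₀ = 0.27341·710.04 + 0.72659·652.51 = 668.239. Posterior variance = 1/(0.00356068+0.00946267) = 76.7851, so SD = 8.763.

Posterior mean ≈ 668.239; posterior SD ≈ 8.763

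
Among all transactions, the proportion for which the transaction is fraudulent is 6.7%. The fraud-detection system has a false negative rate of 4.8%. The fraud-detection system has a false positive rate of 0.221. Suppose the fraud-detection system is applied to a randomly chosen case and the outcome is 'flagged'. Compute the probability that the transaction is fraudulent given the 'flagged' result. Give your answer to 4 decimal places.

P(H | E) ≈ 0.2363

Let H be the event that the transaction is fraudulent. P(H) = 0.067, so P(¬H) = 0.933. With E the 'flagged' result, P(E|H) = 0.952 and P(E|¬H) = 0.221.
P(E) = 0.952·0.067 + 0.221·0.933 = 0.063784 + 0.20619 = 0.26998.
By Bayes' theorem, P(H|E) = 0.063784 / 0.26998 = 0.2363.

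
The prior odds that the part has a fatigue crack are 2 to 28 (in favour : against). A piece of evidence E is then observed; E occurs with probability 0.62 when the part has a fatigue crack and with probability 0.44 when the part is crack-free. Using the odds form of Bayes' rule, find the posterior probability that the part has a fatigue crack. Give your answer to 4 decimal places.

Prior odds = 2/28 = 0.071429.
Likelihood ratio for E = 0.62/0.44 = 1.4091.
Posterior odds = prior odds × LR = 0.10065.
Posterior probability = odds/(1+odds) = 0.10065/1.1006 = 0.0914.

Posterior probability ≈ 0.0914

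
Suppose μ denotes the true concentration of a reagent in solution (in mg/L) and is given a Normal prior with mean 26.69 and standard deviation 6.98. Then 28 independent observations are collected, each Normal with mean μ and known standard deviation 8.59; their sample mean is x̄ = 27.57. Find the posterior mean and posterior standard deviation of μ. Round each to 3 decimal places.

Posterior mean ≈ 27.525; posterior SD ≈ 1.581

With known σ, the Normal prior is conjugate. Weight on the data is w = (n/σ²)/(n/σ² + 1/τ₀²) = 0.379465/(0.379465+0.0205253) = 0.94869.
Posterior mean = w·x̄ + (1−w)·μ₀ = 0.94869·27.57 + 0.051314·26.69 = 27.525. Posterior variance = 1/(0.379465+0.0205253) = 2.50006, so SD = 1.581.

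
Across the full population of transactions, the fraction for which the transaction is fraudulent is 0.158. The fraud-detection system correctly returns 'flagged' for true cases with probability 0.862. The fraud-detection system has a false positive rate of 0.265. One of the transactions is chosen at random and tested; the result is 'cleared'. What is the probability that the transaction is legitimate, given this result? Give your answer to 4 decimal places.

P(¬H | E) ≈ 0.9660

Write H for 'the transaction is fraudulent'. Prior odds H:¬H = 0.158/0.842 = 0.18765. For the 'cleared' outcome, the likelihood ratio is 0.138/0.735 = 0.18776.
Posterior odds = 0.18765 × 0.18776 = 0.035232, so P(H|E) = 0.035232/(1+0.035232) = 0.0340. Then P(¬H|E) = 1 − 0.0340 = 0.9660.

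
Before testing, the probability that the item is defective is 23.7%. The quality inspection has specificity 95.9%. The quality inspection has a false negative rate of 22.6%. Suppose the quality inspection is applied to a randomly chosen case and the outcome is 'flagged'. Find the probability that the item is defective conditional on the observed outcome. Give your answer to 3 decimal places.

Let H be the event that the item is defective. P(H) = 0.237, so P(¬H) = 0.763. With E the 'flagged' result, P(E|H) = 0.774 and P(E|¬H) = 0.041.
P(E) = 0.774·0.237 + 0.041·0.763 = 0.18344 + 0.031283 = 0.21472.
By Bayes' theorem, P(H|E) = 0.18344 / 0.21472 = 0.854.

P(H | E) ≈ 0.854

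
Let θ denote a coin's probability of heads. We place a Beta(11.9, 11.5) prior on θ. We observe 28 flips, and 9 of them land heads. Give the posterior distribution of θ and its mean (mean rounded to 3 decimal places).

Posterior: Beta(20.9, 30.5); mean ≈ 0.407

The binomial likelihood is conjugate to the Beta prior: with 9 successes and 19 failures, the posterior is Beta(11.9+9, 11.5+19) = Beta(20.9, 30.5).
Posterior mean = α/(α+β) = 20.9/51.4 = 0.407.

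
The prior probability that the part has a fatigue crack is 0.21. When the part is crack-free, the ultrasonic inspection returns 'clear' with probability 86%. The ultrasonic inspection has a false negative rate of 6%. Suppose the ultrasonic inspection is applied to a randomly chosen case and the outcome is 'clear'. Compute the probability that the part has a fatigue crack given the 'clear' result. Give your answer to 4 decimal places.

Write H for 'the part has a fatigue crack'. Prior odds H:¬H = 0.21/0.79 = 0.26582. For the 'clear' outcome, the likelihood ratio is 0.06/0.86 = 0.069767.
Posterior odds = 0.26582 × 0.069767 = 0.018546, so P(H|E) = 0.018546/(1+0.018546) = 0.0182.

P(H | E) ≈ 0.0182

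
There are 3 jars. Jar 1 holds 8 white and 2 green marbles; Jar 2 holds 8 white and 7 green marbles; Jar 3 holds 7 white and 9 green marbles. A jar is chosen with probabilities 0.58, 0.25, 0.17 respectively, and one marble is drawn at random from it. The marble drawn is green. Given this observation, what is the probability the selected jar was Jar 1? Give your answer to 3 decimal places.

Tabulate prior·likelihood by source: [1] prior 0.58, lik 0.2, product 0.1160; [2] prior 0.25, lik 0.4667, product 0.1167; [3] prior 0.17, lik 0.5625, product 0.09563.
Normalizing constant = 0.32829; the posterior for Jar 1 is its product over the sum, 0.1160/0.32829 = 0.353.

Posterior probability ≈ 0.353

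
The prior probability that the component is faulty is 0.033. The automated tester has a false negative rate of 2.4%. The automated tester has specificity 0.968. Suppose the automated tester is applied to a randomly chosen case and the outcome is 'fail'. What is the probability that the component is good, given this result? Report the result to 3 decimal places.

P(¬H | E) ≈ 0.490

Write H for 'the component is faulty'. Prior odds H:¬H = 0.033/0.967 = 0.034126. For the 'fail' outcome, the likelihood ratio is 0.976/0.032 = 30.500.
Posterior odds = 0.034126 × 30.500 = 1.0408, so P(H|E) = 1.0408/(1+1.0408) = 0.510. Then P(¬H|E) = 1 − 0.510 = 0.490.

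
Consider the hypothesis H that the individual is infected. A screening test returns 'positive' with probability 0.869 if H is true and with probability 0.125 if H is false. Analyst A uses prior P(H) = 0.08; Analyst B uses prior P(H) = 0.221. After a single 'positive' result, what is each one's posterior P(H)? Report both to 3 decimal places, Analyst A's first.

The likelihood ratio for a 'positive' result is 0.869/0.125 = 6.9520.
Analyst A: prior odds 0.08/0.92 = 0.086957; posterior odds 0.60452; posterior probability 0.377.
Analyst B: prior odds 0.221/0.779 = 0.28370; posterior odds 1.9723; posterior probability 0.664.

Analyst A: 0.377; Analyst B: 0.664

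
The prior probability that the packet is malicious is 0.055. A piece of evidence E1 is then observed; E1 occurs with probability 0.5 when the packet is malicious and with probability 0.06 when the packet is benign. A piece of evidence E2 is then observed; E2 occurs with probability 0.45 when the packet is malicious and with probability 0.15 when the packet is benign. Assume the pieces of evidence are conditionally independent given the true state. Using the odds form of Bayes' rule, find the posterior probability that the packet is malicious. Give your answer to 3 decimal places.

Posterior probability ≈ 0.593

Prior odds = 0.055/(1−0.055) = 0.058201. In log-odds, ln(0.058201) = -2.8439.
Add log likelihood ratios: ln(8.3333) + ln(3.0000) = 3.2189.
Posterior log-odds = 0.37502, so posterior odds = exp(0.37502) = 1.4550. Converting, P(H|E) = 1.4550/2.4550 = 0.593.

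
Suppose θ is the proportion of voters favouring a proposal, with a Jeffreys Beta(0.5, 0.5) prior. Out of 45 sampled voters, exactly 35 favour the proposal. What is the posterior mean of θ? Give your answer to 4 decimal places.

Posterior mean ≈ 0.7717

The binomial likelihood is conjugate to the Beta prior: with 35 successes and 10 failures, the posterior is Beta(0.5+35, 0.5+10) = Beta(35.5, 10.5).
Posterior mean = α/(α+β) = 35.5/46 = 0.7717.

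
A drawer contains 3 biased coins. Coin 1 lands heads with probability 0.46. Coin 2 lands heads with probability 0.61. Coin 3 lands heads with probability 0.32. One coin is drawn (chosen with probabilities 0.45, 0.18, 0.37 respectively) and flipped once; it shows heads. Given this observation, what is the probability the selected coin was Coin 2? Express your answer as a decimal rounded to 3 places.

Tabulate prior·likelihood by source: [1] prior 0.45, lik 0.46, product 0.2070; [2] prior 0.18, lik 0.61, product 0.1098; [3] prior 0.37, lik 0.32, product 0.1184.
Normalizing constant = 0.43520; the posterior for Coin 2 is its product over the sum, 0.1098/0.43520 = 0.252.

Posterior probability ≈ 0.252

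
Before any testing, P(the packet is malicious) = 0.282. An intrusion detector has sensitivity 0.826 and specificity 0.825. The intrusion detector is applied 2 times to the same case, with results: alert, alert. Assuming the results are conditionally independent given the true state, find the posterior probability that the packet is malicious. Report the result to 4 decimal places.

Let H be the event that the packet is malicious; start with P(H) = 0.282. P('alert'|H) = 0.826, P('alert'|¬H) = 0.175.
Update on result 1 ('alert'): P(H) ← 0.826·0.2820 / (0.826·0.2820 + 0.175·0.7180) = 0.23293/0.35858 = 0.6496.
Update on result 2 ('alert'): P(H) ← 0.826·0.6496 / (0.826·0.6496 + 0.175·0.3504) = 0.53656/0.59788 = 0.8974.

Posterior P(H) ≈ 0.8974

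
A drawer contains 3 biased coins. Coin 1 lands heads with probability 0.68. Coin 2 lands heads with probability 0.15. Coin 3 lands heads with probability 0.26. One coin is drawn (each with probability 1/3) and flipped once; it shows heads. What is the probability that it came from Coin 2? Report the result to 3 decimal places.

Posterior probability ≈ 0.138

Tabulate prior·likelihood by source: [1] prior 0.333333, lik 0.68, product 0.2267; [2] prior 0.333333, lik 0.15, product 0.05000; [3] prior 0.333333, lik 0.26, product 0.08667.
Normalizing constant = 0.36333; the posterior for Coin 2 is its product over the sum, 0.05000/0.36333 = 0.138.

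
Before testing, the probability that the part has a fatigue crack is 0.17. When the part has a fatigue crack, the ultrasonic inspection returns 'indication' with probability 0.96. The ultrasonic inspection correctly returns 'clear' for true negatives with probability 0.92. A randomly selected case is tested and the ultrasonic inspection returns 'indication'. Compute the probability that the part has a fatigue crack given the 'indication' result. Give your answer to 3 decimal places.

Let H be the event that the part has a fatigue crack. P(H) = 0.17, so P(¬H) = 0.83. With E the 'indication' result, P(E|H) = 0.96 and P(E|¬H) = 0.08.
P(E) = 0.96·0.17 + 0.08·0.83 = 0.16320 + 0.066400 = 0.22960.
By Bayes' theorem, P(H|E) = 0.16320 / 0.22960 = 0.711.

P(H | E) ≈ 0.711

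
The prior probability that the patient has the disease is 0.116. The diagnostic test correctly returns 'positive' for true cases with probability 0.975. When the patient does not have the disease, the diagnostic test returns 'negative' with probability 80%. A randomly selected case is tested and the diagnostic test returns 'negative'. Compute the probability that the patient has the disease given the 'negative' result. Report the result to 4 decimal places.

Write H for 'the patient has the disease'. Prior odds H:¬H = 0.116/0.884 = 0.13122. For the 'negative' outcome, the likelihood ratio is 0.025/0.8 = 0.031250.
Posterior odds = 0.13122 × 0.031250 = 0.0041007, so P(H|E) = 0.0041007/(1+0.0041007) = 0.0041.

P(H | E) ≈ 0.0041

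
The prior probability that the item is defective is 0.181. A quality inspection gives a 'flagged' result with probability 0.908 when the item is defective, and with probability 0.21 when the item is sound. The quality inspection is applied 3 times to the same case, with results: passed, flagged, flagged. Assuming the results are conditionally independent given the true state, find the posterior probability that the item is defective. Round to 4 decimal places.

Posterior P(H) ≈ 0.3249

Let H be the event that the item is defective; start with P(H) = 0.181. P('flagged'|H) = 0.908, P('flagged'|¬H) = 0.21.
Update on result 1 ('passed'): P(H) ← 0.092·0.1810 / (0.092·0.1810 + 0.79·0.8190) = 0.016652/0.66366 = 0.0251.
Update on result 2 ('flagged'): P(H) ← 0.908·0.0251 / (0.908·0.0251 + 0.21·0.9749) = 0.022783/0.22751 = 0.1001.
Update on result 3 ('flagged'): P(H) ← 0.908·0.1001 / (0.908·0.1001 + 0.21·0.8999) = 0.090925/0.27990 = 0.3249.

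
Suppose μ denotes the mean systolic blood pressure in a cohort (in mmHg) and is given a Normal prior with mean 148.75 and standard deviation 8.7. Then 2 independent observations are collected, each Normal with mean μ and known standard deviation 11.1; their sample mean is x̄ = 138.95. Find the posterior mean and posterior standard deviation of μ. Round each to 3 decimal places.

Prior precision 1/τ₀² = 1/8.7² = 0.0132118; data precision n/σ² = 2/11.1² = 0.0162324.
Posterior precision = 0.0132118 + 0.0162324 = 0.0294442, giving posterior SD = 1/√0.0294442 = 5.828.
Posterior mean = (0.0132118·148.75 + 0.0162324·138.95) / 0.0294442 = 143.347.

Posterior mean ≈ 143.347; posterior SD ≈ 5.828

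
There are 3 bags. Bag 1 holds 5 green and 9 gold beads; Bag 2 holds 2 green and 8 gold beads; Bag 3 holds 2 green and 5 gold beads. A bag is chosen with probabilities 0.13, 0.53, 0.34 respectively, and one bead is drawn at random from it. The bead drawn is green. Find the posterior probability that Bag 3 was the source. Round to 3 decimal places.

Posterior probability ≈ 0.389

Tabulate prior·likelihood by source: [1] prior 0.13, lik 0.3571, product 0.04643; [2] prior 0.53, lik 0.2, product 0.1060; [3] prior 0.34, lik 0.2857, product 0.09714.
Normalizing constant = 0.24957; the posterior for Bag 3 is its product over the sum, 0.09714/0.24957 = 0.389.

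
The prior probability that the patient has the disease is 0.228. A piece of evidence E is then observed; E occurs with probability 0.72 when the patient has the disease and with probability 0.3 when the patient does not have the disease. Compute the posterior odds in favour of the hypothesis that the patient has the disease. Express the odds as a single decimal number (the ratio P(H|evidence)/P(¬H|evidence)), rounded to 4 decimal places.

Prior odds = 0.228/(1−0.228) = 0.29534.
Likelihood ratio for E = 0.72/0.3 = 2.4000.
Posterior odds = prior odds × LR = 0.70881.

Posterior odds ≈ 0.7088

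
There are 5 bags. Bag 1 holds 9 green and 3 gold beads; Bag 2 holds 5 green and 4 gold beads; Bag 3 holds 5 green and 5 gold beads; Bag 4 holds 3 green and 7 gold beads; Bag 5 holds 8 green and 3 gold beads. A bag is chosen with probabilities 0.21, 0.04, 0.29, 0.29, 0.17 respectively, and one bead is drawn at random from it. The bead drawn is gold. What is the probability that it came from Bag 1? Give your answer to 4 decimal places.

P(gold|Bag 1) = 0.25; P(gold|Bag 2) = 0.4444; P(gold|Bag 3) = 0.5; P(gold|Bag 4) = 0.7; P(gold|Bag 5) = 0.2727.
Prior × likelihood for each source: 0.21·0.25=0.05250, 0.04·0.4444=0.01778, 0.29·0.5=0.1450, 0.29·0.7=0.2030, 0.17·0.2727=0.04636. Summing gives P(gold) = 0.46464.
P(Bag 1 | gold) = 0.05250 / 0.46464 = 0.1130.

Posterior probability ≈ 0.1130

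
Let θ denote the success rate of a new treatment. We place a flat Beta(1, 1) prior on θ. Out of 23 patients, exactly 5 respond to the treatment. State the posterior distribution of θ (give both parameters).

Posterior: Beta(6, 19)

Observing 5 successes and 18 failures updates Beta(1, 1) by adding the success and failure counts to the two shape parameters: α = 1+5 = 6, β = 1+18 = 19.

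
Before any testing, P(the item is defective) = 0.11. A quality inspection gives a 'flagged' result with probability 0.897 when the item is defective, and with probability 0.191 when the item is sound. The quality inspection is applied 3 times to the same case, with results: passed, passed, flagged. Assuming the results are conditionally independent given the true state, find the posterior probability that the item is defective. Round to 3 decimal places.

Posterior P(H) ≈ 0.009

Let H be the event that the item is defective; start with P(H) = 0.11. P('flagged'|H) = 0.897, P('flagged'|¬H) = 0.191.
Update on result 1 ('passed'): P(H) ← 0.103·0.1100 / (0.103·0.1100 + 0.809·0.8900) = 0.011330/0.73134 = 0.0155.
Update on result 2 ('passed'): P(H) ← 0.103·0.0155 / (0.103·0.0155 + 0.809·0.9845) = 0.0015957/0.79806 = 0.0020.
Update on result 3 ('flagged'): P(H) ← 0.897·0.0020 / (0.897·0.0020 + 0.191·0.9980) = 0.0017935/0.19241 = 0.0093.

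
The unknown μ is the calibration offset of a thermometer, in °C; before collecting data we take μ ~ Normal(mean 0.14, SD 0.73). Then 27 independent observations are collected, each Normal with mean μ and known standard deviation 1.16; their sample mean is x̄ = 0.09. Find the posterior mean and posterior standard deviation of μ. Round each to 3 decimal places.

Posterior mean ≈ 0.094; posterior SD ≈ 0.213

With known σ, the Normal prior is conjugate. Weight on the data is w = (n/σ²)/(n/σ² + 1/τ₀²) = 20.0654/(20.0654+1.87652) = 0.91448.
Posterior mean = w·x̄ + (1−w)·μ₀ = 0.91448·0.09 + 0.085522·0.14 = 0.094. Posterior variance = 1/(20.0654+1.87652) = 0.0455749, so SD = 0.213.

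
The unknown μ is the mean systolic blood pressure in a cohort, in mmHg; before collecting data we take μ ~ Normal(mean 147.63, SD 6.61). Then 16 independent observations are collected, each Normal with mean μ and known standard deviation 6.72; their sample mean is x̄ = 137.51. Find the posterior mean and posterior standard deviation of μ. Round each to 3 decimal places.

Prior precision 1/τ₀² = 1/6.61² = 0.0228874; data precision n/σ² = 16/6.72² = 0.354308.
Posterior precision = 0.0228874 + 0.354308 = 0.377196, giving posterior SD = 1/√0.377196 = 1.628.
Posterior mean = (0.0228874·147.63 + 0.354308·137.51) / 0.377196 = 138.124.

Posterior mean ≈ 138.124; posterior SD ≈ 1.628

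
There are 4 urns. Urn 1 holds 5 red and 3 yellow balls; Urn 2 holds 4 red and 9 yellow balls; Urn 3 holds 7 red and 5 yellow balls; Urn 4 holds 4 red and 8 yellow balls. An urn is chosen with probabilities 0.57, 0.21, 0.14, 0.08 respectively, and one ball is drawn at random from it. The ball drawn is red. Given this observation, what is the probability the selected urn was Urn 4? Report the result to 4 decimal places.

Posterior probability ≈ 0.0504

P(red|Urn 1) = 0.625; P(red|Urn 2) = 0.3077; P(red|Urn 3) = 0.5833; P(red|Urn 4) = 0.3333.
Prior × likelihood for each source: 0.57·0.625=0.3562, 0.21·0.3077=0.06462, 0.14·0.5833=0.08167, 0.08·0.3333=0.02667. Summing gives P(red) = 0.52920.
P(Urn 4 | red) = 0.02667 / 0.52920 = 0.0504.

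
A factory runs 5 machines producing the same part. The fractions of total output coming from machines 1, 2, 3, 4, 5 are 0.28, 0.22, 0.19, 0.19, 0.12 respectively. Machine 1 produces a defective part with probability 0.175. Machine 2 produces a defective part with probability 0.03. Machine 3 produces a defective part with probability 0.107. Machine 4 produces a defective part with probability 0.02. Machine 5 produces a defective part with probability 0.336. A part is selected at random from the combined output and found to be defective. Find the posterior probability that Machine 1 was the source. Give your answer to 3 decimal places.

Posterior probability ≈ 0.408

P(defective|M1) = 0.175; P(defective|M2) = 0.03; P(defective|M3) = 0.107; P(defective|M4) = 0.02; P(defective|M5) = 0.336.
Prior × likelihood for each source: 0.28·0.175=0.04900, 0.22·0.03=0.006600, 0.19·0.107=0.02033, 0.19·0.02=0.003800, 0.12·0.336=0.04032. Summing gives P(defective) = 0.12005.
P(Machine 1 | defective) = 0.04900 / 0.12005 = 0.408.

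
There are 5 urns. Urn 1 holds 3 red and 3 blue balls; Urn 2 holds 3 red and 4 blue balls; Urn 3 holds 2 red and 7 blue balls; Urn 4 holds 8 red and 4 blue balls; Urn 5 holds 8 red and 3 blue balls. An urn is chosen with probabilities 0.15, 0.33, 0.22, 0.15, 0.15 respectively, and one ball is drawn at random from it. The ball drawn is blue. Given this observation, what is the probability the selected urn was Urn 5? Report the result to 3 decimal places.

Posterior probability ≈ 0.078

P(blue|Urn 1) = 0.5; P(blue|Urn 2) = 0.5714; P(blue|Urn 3) = 0.7778; P(blue|Urn 4) = 0.3333; P(blue|Urn 5) = 0.2727.
Prior × likelihood for each source: 0.15·0.5=0.07500, 0.33·0.5714=0.1886, 0.22·0.7778=0.1711, 0.15·0.3333=0.05000, 0.15·0.2727=0.04091. Summing gives P(blue) = 0.52559.
P(Urn 5 | blue) = 0.04091 / 0.52559 = 0.078.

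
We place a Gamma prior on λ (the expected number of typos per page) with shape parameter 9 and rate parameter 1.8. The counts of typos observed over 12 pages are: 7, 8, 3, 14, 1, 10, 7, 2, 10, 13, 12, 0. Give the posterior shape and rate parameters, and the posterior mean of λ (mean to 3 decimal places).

Posterior: Gamma(shape=96, rate=13.8); mean ≈ 6.957

The Poisson likelihood adds the total count to the shape and the number of exposure periods to the rate. Here ∑xᵢ = 87 and n = 12, so shape 9→96 and rate 1.8→13.8.
E[λ | data] = 96/13.8 = 6.957.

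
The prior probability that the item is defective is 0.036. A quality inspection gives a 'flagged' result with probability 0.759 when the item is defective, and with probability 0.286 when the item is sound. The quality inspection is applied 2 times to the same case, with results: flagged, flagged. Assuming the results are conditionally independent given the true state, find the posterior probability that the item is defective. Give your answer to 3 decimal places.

Posterior P(H) ≈ 0.208

With H the event that the item is defective, the joint likelihood of the observed sequence is P(data|H) = 0.759·0.759 = 0.57608 and P(data|¬H) = 0.286·0.286 = 0.081796.
Bayes: P(H|data) = 0.036·0.57608 / (0.036·0.57608 + 0.964·0.081796) = 0.020739/0.099590 = 0.2082.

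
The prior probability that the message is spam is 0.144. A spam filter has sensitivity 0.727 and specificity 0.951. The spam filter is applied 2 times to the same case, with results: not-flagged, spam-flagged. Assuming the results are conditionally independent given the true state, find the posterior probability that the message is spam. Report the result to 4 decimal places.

Let H be the event that the message is spam; start with P(H) = 0.144. P('spam-flagged'|H) = 0.727, P('spam-flagged'|¬H) = 0.049.
Update on result 1 ('not-flagged'): P(H) ← 0.273·0.1440 / (0.273·0.1440 + 0.951·0.8560) = 0.039312/0.85337 = 0.0461.
Update on result 2 ('spam-flagged'): P(H) ← 0.727·0.0461 / (0.727·0.0461 + 0.049·0.9539) = 0.033491/0.080233 = 0.4174.

Posterior P(H) ≈ 0.4174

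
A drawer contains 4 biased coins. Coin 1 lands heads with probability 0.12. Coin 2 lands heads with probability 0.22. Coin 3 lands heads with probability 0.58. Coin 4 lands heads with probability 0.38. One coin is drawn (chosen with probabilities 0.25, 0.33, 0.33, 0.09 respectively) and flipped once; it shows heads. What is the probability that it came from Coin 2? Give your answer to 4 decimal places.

Posterior probability ≈ 0.2212

Tabulate prior·likelihood by source: [1] prior 0.25, lik 0.12, product 0.03000; [2] prior 0.33, lik 0.22, product 0.07260; [3] prior 0.33, lik 0.58, product 0.1914; [4] prior 0.09, lik 0.38, product 0.03420.
Normalizing constant = 0.32820; the posterior for Coin 2 is its product over the sum, 0.07260/0.32820 = 0.2212.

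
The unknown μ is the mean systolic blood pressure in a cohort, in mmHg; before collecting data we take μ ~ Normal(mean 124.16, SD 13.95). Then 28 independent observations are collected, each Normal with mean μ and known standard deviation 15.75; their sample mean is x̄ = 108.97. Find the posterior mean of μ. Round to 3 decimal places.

Posterior mean ≈ 109.631

Prior precision 1/τ₀² = 1/13.95² = 0.00513868; data precision n/σ² = 28/15.75² = 0.112875.
Posterior precision = 0.00513868 + 0.112875 = 0.118013.
Posterior mean = (0.00513868·124.16 + 0.112875·108.97) / 0.118013 = 109.631.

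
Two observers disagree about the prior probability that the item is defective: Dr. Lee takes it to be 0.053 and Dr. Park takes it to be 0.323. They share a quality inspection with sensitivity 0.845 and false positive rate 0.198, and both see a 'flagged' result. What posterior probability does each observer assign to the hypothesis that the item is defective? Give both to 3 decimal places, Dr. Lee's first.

Dr. Lee: 0.193; Dr. Park: 0.671

The likelihood ratio for a 'flagged' result is 0.845/0.198 = 4.2677.
Dr. Lee: prior odds 0.053/0.947 = 0.055966; posterior odds 0.23885; posterior probability 0.193.
Dr. Park: prior odds 0.323/0.677 = 0.47710; posterior odds 2.0361; posterior probability 0.671.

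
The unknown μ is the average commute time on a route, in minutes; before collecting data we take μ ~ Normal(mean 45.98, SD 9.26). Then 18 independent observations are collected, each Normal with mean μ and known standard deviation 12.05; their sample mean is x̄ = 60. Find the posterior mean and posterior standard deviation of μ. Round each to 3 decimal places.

Posterior mean ≈ 58.794; posterior SD ≈ 2.715

Prior precision 1/τ₀² = 1/9.26² = 0.0116621; data precision n/σ² = 18/12.05² = 0.123965.
Posterior precision = 0.0116621 + 0.123965 = 0.135627, giving posterior SD = 1/√0.135627 = 2.715.
Posterior mean = (0.0116621·45.98 + 0.123965·60) / 0.135627 = 58.794.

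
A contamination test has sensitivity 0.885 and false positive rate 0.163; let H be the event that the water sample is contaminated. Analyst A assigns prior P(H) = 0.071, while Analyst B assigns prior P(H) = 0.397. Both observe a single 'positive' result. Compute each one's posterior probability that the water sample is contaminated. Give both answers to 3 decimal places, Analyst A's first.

Analyst A: 0.293; Analyst B: 0.781

The likelihood ratio for a 'positive' result is 0.885/0.163 = 5.4294.
Analyst A: prior odds 0.071/0.929 = 0.076426; posterior odds 0.41495; posterior probability 0.293.
Analyst B: prior odds 0.397/0.603 = 0.65837; posterior odds 3.5746; posterior probability 0.781.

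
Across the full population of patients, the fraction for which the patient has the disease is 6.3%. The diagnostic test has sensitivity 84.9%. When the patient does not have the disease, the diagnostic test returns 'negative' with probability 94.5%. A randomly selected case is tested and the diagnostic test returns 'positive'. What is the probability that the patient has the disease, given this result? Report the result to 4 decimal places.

P(H | E) ≈ 0.5093

Let H be the event that the patient has the disease. P(H) = 0.063, so P(¬H) = 0.937. With E the 'positive' result, P(E|H) = 0.849 and P(E|¬H) = 0.055.
P(E) = 0.849·0.063 + 0.055·0.937 = 0.053487 + 0.051535 = 0.10502.
By Bayes' theorem, P(H|E) = 0.053487 / 0.10502 = 0.5093.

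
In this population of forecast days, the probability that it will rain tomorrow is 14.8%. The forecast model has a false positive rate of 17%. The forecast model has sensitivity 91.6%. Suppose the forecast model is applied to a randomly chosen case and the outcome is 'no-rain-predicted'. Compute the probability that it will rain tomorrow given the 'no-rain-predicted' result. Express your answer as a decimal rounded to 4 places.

P(H | E) ≈ 0.0173

Write H for 'it will rain tomorrow'. Prior odds H:¬H = 0.148/0.852 = 0.17371. For the 'no-rain-predicted' outcome, the likelihood ratio is 0.084/0.83 = 0.10120.
Posterior odds = 0.17371 × 0.10120 = 0.017580, so P(H|E) = 0.017580/(1+0.017580) = 0.0173.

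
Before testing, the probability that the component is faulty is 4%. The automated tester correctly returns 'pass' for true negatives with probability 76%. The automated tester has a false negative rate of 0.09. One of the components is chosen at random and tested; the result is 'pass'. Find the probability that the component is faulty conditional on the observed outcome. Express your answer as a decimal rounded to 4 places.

P(H | E) ≈ 0.0049

Write H for 'the component is faulty'. Prior odds H:¬H = 0.04/0.96 = 0.041667. For the 'pass' outcome, the likelihood ratio is 0.09/0.76 = 0.11842.
Posterior odds = 0.041667 × 0.11842 = 0.0049342, so P(H|E) = 0.0049342/(1+0.0049342) = 0.0049.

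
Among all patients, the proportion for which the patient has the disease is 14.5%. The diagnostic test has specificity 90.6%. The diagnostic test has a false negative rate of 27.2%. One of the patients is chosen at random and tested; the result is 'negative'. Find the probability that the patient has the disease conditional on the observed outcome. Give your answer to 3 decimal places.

P(H | E) ≈ 0.048

Let H be the event that the patient has the disease. P(H) = 0.145, so P(¬H) = 0.855. With E the 'negative' result, P(E|H) = 0.272 and P(E|¬H) = 0.906.
P(E) = 0.272·0.145 + 0.906·0.855 = 0.039440 + 0.77463 = 0.81407.
By Bayes' theorem, P(H|E) = 0.039440 / 0.81407 = 0.048.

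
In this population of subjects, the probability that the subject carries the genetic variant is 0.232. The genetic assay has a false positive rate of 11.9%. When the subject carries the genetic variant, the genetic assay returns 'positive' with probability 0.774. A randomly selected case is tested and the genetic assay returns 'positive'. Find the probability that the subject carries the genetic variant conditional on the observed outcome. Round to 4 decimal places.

P(H | E) ≈ 0.6627

Let H be the event that the subject carries the genetic variant. P(H) = 0.232, so P(¬H) = 0.768. With E the 'positive' result, P(E|H) = 0.774 and P(E|¬H) = 0.119.
P(E) = 0.774·0.232 + 0.119·0.768 = 0.17957 + 0.091392 = 0.27096.
By Bayes' theorem, P(H|E) = 0.17957 / 0.27096 = 0.6627.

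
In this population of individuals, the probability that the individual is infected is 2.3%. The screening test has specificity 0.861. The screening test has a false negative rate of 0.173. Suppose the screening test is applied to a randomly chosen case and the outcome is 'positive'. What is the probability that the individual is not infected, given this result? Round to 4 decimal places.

Let H be the event that the individual is infected. P(H) = 0.023, so P(¬H) = 0.977. With E the 'positive' result, P(E|H) = 0.827 and P(E|¬H) = 0.139.
P(E) = 0.827·0.023 + 0.139·0.977 = 0.019021 + 0.13580 = 0.15482.
By Bayes' theorem, P(H|E) = 0.019021 / 0.15482 = 0.1229. Hence P(¬H|E) = 1 − 0.1229 = 0.8771.

P(¬H | E) ≈ 0.8771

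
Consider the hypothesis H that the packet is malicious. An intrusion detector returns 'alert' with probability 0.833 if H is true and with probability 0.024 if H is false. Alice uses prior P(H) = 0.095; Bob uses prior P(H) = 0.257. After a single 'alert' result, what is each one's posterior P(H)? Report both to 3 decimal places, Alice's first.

Alice: 0.785; Bob: 0.923

P('+'|H) = 0.833, P('+'|¬H) = 0.024.
Alice: numerator 0.833·0.095 = 0.079135; evidence = 0.079135+0.024·0.905 = 0.10086; posterior = 0.785.
Bob: numerator 0.833·0.257 = 0.21408; evidence = 0.21408+0.024·0.743 = 0.23191; posterior = 0.923.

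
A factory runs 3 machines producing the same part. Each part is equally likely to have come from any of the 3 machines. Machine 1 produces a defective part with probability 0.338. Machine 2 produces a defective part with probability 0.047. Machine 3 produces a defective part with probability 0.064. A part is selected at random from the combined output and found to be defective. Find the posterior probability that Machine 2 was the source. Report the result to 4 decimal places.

Posterior probability ≈ 0.1047

Tabulate prior·likelihood by source: [1] prior 0.333333, lik 0.338, product 0.1127; [2] prior 0.333333, lik 0.047, product 0.01567; [3] prior 0.333333, lik 0.064, product 0.02133.
Normalizing constant = 0.14967; the posterior for Machine 2 is its product over the sum, 0.01567/0.14967 = 0.1047.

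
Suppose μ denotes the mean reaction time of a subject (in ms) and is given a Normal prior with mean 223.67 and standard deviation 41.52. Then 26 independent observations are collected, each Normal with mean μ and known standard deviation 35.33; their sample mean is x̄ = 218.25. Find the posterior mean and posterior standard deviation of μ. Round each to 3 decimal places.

Prior precision 1/τ₀² = 1/41.52² = 0.00058008; data precision n/σ² = 26/35.33² = 0.0208298.
Posterior precision = 0.00058008 + 0.0208298 = 0.0214099, giving posterior SD = 1/√0.0214099 = 6.834.
Posterior mean = (0.00058008·223.67 + 0.0208298·218.25) / 0.0214099 = 218.397.

Posterior mean ≈ 218.397; posterior SD ≈ 6.834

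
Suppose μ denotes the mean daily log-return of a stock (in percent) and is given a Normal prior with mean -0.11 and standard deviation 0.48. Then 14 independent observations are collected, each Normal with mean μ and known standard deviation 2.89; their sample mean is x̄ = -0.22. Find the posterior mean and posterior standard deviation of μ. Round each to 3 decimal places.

With known σ, the Normal prior is conjugate. Weight on the data is w = (n/σ²)/(n/σ² + 1/τ₀²) = 1.67623/(1.67623+4.34028) = 0.27860.
Posterior mean = w·x̄ + (1−w)·μ₀ = 0.27860·-0.22 + 0.72140·-0.11 = -0.141. Posterior variance = 1/(1.67623+4.34028) = 0.166210, so SD = 0.408.

Posterior mean ≈ -0.141; posterior SD ≈ 0.408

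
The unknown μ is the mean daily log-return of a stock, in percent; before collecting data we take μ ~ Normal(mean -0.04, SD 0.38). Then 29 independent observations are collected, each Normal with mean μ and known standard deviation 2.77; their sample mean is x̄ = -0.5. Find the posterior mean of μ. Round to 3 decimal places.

Prior precision 1/τ₀² = 1/0.38² = 6.92521; data precision n/σ² = 29/2.77² = 3.77954.
Posterior precision = 6.92521 + 3.77954 = 10.7047.
Posterior mean = (6.92521·-0.04 + 3.77954·-0.5) / 10.7047 = -0.202.

Posterior mean ≈ -0.202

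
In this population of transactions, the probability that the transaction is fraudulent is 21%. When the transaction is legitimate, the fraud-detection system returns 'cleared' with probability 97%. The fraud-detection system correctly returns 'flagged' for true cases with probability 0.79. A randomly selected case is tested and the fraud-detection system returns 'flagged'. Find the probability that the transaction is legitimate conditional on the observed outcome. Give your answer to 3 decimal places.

Let H be the event that the transaction is fraudulent. P(H) = 0.21, so P(¬H) = 0.79. With E the 'flagged' result, P(E|H) = 0.79 and P(E|¬H) = 0.03.
P(E) = 0.79·0.21 + 0.03·0.79 = 0.16590 + 0.023700 = 0.18960.
By Bayes' theorem, P(H|E) = 0.16590 / 0.18960 = 0.875. Hence P(¬H|E) = 1 − 0.875 = 0.125.

P(¬H | E) ≈ 0.125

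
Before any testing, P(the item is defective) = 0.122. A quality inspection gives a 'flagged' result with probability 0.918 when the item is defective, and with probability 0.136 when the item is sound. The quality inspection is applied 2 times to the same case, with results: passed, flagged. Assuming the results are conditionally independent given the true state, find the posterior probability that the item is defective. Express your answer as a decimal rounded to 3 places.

Posterior P(H) ≈ 0.082

With H the event that the item is defective, the joint likelihood of the observed sequence is P(data|H) = 0.082·0.918 = 0.075276 and P(data|¬H) = 0.864·0.136 = 0.11750.
Bayes: P(H|data) = 0.122·0.075276 / (0.122·0.075276 + 0.878·0.11750) = 0.0091837/0.11235 = 0.0817.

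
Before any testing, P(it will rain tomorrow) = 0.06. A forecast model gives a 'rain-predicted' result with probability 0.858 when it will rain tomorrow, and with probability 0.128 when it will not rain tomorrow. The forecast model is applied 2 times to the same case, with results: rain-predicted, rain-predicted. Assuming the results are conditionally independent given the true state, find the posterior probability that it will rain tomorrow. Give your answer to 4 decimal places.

Let H be the event that it will rain tomorrow; start with P(H) = 0.06. P('rain-predicted'|H) = 0.858, P('rain-predicted'|¬H) = 0.128.
Update on result 1 ('rain-predicted'): P(H) ← 0.858·0.0600 / (0.858·0.0600 + 0.128·0.9400) = 0.051480/0.17180 = 0.2997.
Update on result 2 ('rain-predicted'): P(H) ← 0.858·0.2997 / (0.858·0.2997 + 0.128·0.7003) = 0.25710/0.34675 = 0.7415.

Posterior P(H) ≈ 0.7415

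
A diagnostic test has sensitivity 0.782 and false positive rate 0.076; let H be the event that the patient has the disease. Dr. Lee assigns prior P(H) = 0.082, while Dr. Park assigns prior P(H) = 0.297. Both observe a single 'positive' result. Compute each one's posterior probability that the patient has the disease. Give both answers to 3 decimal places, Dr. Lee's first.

Dr. Lee: 0.479; Dr. Park: 0.813

P('+'|H) = 0.782, P('+'|¬H) = 0.076.
Dr. Lee: numerator 0.782·0.082 = 0.064124; evidence = 0.064124+0.076·0.918 = 0.13389; posterior = 0.479.
Dr. Park: numerator 0.782·0.297 = 0.23225; evidence = 0.23225+0.076·0.703 = 0.28568; posterior = 0.813.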